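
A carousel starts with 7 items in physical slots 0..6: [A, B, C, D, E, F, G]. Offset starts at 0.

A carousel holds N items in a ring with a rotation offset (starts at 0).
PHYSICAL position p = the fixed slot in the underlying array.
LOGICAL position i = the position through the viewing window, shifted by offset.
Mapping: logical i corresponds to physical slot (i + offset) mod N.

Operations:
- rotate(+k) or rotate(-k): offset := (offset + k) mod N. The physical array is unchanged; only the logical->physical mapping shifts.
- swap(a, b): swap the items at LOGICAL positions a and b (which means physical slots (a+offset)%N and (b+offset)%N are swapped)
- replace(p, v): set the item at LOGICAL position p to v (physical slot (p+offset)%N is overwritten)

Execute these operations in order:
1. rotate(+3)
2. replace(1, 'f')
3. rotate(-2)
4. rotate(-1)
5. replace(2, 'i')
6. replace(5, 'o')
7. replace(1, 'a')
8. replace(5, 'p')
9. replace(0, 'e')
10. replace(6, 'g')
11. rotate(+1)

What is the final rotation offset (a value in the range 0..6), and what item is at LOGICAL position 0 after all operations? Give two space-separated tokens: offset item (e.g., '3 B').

Answer: 1 a

Derivation:
After op 1 (rotate(+3)): offset=3, physical=[A,B,C,D,E,F,G], logical=[D,E,F,G,A,B,C]
After op 2 (replace(1, 'f')): offset=3, physical=[A,B,C,D,f,F,G], logical=[D,f,F,G,A,B,C]
After op 3 (rotate(-2)): offset=1, physical=[A,B,C,D,f,F,G], logical=[B,C,D,f,F,G,A]
After op 4 (rotate(-1)): offset=0, physical=[A,B,C,D,f,F,G], logical=[A,B,C,D,f,F,G]
After op 5 (replace(2, 'i')): offset=0, physical=[A,B,i,D,f,F,G], logical=[A,B,i,D,f,F,G]
After op 6 (replace(5, 'o')): offset=0, physical=[A,B,i,D,f,o,G], logical=[A,B,i,D,f,o,G]
After op 7 (replace(1, 'a')): offset=0, physical=[A,a,i,D,f,o,G], logical=[A,a,i,D,f,o,G]
After op 8 (replace(5, 'p')): offset=0, physical=[A,a,i,D,f,p,G], logical=[A,a,i,D,f,p,G]
After op 9 (replace(0, 'e')): offset=0, physical=[e,a,i,D,f,p,G], logical=[e,a,i,D,f,p,G]
After op 10 (replace(6, 'g')): offset=0, physical=[e,a,i,D,f,p,g], logical=[e,a,i,D,f,p,g]
After op 11 (rotate(+1)): offset=1, physical=[e,a,i,D,f,p,g], logical=[a,i,D,f,p,g,e]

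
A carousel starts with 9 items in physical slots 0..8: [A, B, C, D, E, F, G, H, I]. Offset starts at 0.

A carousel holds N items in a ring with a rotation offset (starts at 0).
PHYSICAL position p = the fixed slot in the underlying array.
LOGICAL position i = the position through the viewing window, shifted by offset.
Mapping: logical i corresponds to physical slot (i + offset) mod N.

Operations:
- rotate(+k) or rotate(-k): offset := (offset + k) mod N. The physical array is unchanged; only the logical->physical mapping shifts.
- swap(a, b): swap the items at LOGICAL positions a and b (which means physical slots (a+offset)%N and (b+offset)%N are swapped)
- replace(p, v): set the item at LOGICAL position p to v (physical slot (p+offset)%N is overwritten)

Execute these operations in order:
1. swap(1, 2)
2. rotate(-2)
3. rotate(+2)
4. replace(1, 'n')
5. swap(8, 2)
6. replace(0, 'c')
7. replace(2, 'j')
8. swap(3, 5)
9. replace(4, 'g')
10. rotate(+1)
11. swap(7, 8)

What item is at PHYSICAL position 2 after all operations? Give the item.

After op 1 (swap(1, 2)): offset=0, physical=[A,C,B,D,E,F,G,H,I], logical=[A,C,B,D,E,F,G,H,I]
After op 2 (rotate(-2)): offset=7, physical=[A,C,B,D,E,F,G,H,I], logical=[H,I,A,C,B,D,E,F,G]
After op 3 (rotate(+2)): offset=0, physical=[A,C,B,D,E,F,G,H,I], logical=[A,C,B,D,E,F,G,H,I]
After op 4 (replace(1, 'n')): offset=0, physical=[A,n,B,D,E,F,G,H,I], logical=[A,n,B,D,E,F,G,H,I]
After op 5 (swap(8, 2)): offset=0, physical=[A,n,I,D,E,F,G,H,B], logical=[A,n,I,D,E,F,G,H,B]
After op 6 (replace(0, 'c')): offset=0, physical=[c,n,I,D,E,F,G,H,B], logical=[c,n,I,D,E,F,G,H,B]
After op 7 (replace(2, 'j')): offset=0, physical=[c,n,j,D,E,F,G,H,B], logical=[c,n,j,D,E,F,G,H,B]
After op 8 (swap(3, 5)): offset=0, physical=[c,n,j,F,E,D,G,H,B], logical=[c,n,j,F,E,D,G,H,B]
After op 9 (replace(4, 'g')): offset=0, physical=[c,n,j,F,g,D,G,H,B], logical=[c,n,j,F,g,D,G,H,B]
After op 10 (rotate(+1)): offset=1, physical=[c,n,j,F,g,D,G,H,B], logical=[n,j,F,g,D,G,H,B,c]
After op 11 (swap(7, 8)): offset=1, physical=[B,n,j,F,g,D,G,H,c], logical=[n,j,F,g,D,G,H,c,B]

Answer: j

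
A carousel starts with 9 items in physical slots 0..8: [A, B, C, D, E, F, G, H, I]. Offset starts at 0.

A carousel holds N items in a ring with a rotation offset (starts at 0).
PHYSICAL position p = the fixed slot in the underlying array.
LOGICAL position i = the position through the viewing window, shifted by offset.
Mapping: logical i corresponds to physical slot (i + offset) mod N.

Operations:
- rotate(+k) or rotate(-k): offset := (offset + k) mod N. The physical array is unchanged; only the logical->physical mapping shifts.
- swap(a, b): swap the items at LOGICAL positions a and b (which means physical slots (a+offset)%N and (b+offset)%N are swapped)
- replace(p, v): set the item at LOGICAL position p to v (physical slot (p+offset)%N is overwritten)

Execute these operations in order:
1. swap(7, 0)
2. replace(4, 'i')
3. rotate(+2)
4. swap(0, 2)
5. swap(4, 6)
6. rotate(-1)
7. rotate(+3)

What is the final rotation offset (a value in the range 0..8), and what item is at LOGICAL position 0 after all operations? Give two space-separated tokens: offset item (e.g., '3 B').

Answer: 4 C

Derivation:
After op 1 (swap(7, 0)): offset=0, physical=[H,B,C,D,E,F,G,A,I], logical=[H,B,C,D,E,F,G,A,I]
After op 2 (replace(4, 'i')): offset=0, physical=[H,B,C,D,i,F,G,A,I], logical=[H,B,C,D,i,F,G,A,I]
After op 3 (rotate(+2)): offset=2, physical=[H,B,C,D,i,F,G,A,I], logical=[C,D,i,F,G,A,I,H,B]
After op 4 (swap(0, 2)): offset=2, physical=[H,B,i,D,C,F,G,A,I], logical=[i,D,C,F,G,A,I,H,B]
After op 5 (swap(4, 6)): offset=2, physical=[H,B,i,D,C,F,I,A,G], logical=[i,D,C,F,I,A,G,H,B]
After op 6 (rotate(-1)): offset=1, physical=[H,B,i,D,C,F,I,A,G], logical=[B,i,D,C,F,I,A,G,H]
After op 7 (rotate(+3)): offset=4, physical=[H,B,i,D,C,F,I,A,G], logical=[C,F,I,A,G,H,B,i,D]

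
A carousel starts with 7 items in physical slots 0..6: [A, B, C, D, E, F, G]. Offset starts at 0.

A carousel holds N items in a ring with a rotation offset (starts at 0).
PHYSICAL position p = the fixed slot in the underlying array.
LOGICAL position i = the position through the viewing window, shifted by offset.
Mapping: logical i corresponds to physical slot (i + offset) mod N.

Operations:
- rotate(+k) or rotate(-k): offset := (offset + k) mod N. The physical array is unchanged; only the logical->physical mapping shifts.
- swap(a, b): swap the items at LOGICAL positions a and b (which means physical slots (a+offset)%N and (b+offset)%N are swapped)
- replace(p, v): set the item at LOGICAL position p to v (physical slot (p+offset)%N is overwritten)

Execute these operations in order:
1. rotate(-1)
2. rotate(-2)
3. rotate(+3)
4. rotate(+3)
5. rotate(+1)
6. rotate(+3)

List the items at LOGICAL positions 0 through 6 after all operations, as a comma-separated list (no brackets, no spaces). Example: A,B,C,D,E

After op 1 (rotate(-1)): offset=6, physical=[A,B,C,D,E,F,G], logical=[G,A,B,C,D,E,F]
After op 2 (rotate(-2)): offset=4, physical=[A,B,C,D,E,F,G], logical=[E,F,G,A,B,C,D]
After op 3 (rotate(+3)): offset=0, physical=[A,B,C,D,E,F,G], logical=[A,B,C,D,E,F,G]
After op 4 (rotate(+3)): offset=3, physical=[A,B,C,D,E,F,G], logical=[D,E,F,G,A,B,C]
After op 5 (rotate(+1)): offset=4, physical=[A,B,C,D,E,F,G], logical=[E,F,G,A,B,C,D]
After op 6 (rotate(+3)): offset=0, physical=[A,B,C,D,E,F,G], logical=[A,B,C,D,E,F,G]

Answer: A,B,C,D,E,F,G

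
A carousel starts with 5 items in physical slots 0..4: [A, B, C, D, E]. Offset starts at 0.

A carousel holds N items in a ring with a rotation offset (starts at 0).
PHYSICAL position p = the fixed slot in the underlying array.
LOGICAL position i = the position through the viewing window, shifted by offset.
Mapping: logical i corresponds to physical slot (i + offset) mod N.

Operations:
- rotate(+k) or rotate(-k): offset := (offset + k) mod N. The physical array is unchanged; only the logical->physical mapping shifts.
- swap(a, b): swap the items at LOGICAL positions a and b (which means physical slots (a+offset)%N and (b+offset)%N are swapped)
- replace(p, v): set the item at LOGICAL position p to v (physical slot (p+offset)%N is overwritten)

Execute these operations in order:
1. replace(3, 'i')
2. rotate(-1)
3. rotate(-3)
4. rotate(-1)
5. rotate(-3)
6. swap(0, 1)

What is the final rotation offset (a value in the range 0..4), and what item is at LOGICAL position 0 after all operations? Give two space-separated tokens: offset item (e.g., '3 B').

Answer: 2 i

Derivation:
After op 1 (replace(3, 'i')): offset=0, physical=[A,B,C,i,E], logical=[A,B,C,i,E]
After op 2 (rotate(-1)): offset=4, physical=[A,B,C,i,E], logical=[E,A,B,C,i]
After op 3 (rotate(-3)): offset=1, physical=[A,B,C,i,E], logical=[B,C,i,E,A]
After op 4 (rotate(-1)): offset=0, physical=[A,B,C,i,E], logical=[A,B,C,i,E]
After op 5 (rotate(-3)): offset=2, physical=[A,B,C,i,E], logical=[C,i,E,A,B]
After op 6 (swap(0, 1)): offset=2, physical=[A,B,i,C,E], logical=[i,C,E,A,B]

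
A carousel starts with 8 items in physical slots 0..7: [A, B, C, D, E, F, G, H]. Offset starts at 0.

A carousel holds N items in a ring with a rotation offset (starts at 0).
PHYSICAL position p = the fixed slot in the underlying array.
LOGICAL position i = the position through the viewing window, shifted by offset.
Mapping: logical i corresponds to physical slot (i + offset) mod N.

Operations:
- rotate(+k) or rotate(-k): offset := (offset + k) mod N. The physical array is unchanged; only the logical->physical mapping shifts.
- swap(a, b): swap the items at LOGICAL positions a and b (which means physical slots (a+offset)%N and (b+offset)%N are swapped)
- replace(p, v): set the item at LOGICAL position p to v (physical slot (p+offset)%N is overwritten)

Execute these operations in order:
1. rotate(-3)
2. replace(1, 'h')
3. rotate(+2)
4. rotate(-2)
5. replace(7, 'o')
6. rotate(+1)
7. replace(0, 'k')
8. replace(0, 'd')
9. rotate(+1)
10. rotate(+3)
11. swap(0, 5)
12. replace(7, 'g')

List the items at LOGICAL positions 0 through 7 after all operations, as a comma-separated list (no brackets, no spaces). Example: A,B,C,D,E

Answer: H,D,o,F,d,C,A,g

Derivation:
After op 1 (rotate(-3)): offset=5, physical=[A,B,C,D,E,F,G,H], logical=[F,G,H,A,B,C,D,E]
After op 2 (replace(1, 'h')): offset=5, physical=[A,B,C,D,E,F,h,H], logical=[F,h,H,A,B,C,D,E]
After op 3 (rotate(+2)): offset=7, physical=[A,B,C,D,E,F,h,H], logical=[H,A,B,C,D,E,F,h]
After op 4 (rotate(-2)): offset=5, physical=[A,B,C,D,E,F,h,H], logical=[F,h,H,A,B,C,D,E]
After op 5 (replace(7, 'o')): offset=5, physical=[A,B,C,D,o,F,h,H], logical=[F,h,H,A,B,C,D,o]
After op 6 (rotate(+1)): offset=6, physical=[A,B,C,D,o,F,h,H], logical=[h,H,A,B,C,D,o,F]
After op 7 (replace(0, 'k')): offset=6, physical=[A,B,C,D,o,F,k,H], logical=[k,H,A,B,C,D,o,F]
After op 8 (replace(0, 'd')): offset=6, physical=[A,B,C,D,o,F,d,H], logical=[d,H,A,B,C,D,o,F]
After op 9 (rotate(+1)): offset=7, physical=[A,B,C,D,o,F,d,H], logical=[H,A,B,C,D,o,F,d]
After op 10 (rotate(+3)): offset=2, physical=[A,B,C,D,o,F,d,H], logical=[C,D,o,F,d,H,A,B]
After op 11 (swap(0, 5)): offset=2, physical=[A,B,H,D,o,F,d,C], logical=[H,D,o,F,d,C,A,B]
After op 12 (replace(7, 'g')): offset=2, physical=[A,g,H,D,o,F,d,C], logical=[H,D,o,F,d,C,A,g]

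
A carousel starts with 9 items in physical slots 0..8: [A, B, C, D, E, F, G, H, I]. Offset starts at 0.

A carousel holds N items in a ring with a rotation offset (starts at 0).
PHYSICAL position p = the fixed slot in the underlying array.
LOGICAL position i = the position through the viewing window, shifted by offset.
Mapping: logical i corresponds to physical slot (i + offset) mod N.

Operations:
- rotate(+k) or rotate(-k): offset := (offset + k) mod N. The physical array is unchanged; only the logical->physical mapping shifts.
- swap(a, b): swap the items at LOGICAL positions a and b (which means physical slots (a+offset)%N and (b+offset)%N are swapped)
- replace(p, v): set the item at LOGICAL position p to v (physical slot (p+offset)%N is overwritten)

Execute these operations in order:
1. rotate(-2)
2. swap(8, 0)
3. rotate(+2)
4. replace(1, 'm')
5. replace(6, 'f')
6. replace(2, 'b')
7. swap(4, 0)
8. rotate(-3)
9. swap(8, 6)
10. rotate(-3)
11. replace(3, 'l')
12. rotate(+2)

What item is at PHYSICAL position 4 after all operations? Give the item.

Answer: A

Derivation:
After op 1 (rotate(-2)): offset=7, physical=[A,B,C,D,E,F,G,H,I], logical=[H,I,A,B,C,D,E,F,G]
After op 2 (swap(8, 0)): offset=7, physical=[A,B,C,D,E,F,H,G,I], logical=[G,I,A,B,C,D,E,F,H]
After op 3 (rotate(+2)): offset=0, physical=[A,B,C,D,E,F,H,G,I], logical=[A,B,C,D,E,F,H,G,I]
After op 4 (replace(1, 'm')): offset=0, physical=[A,m,C,D,E,F,H,G,I], logical=[A,m,C,D,E,F,H,G,I]
After op 5 (replace(6, 'f')): offset=0, physical=[A,m,C,D,E,F,f,G,I], logical=[A,m,C,D,E,F,f,G,I]
After op 6 (replace(2, 'b')): offset=0, physical=[A,m,b,D,E,F,f,G,I], logical=[A,m,b,D,E,F,f,G,I]
After op 7 (swap(4, 0)): offset=0, physical=[E,m,b,D,A,F,f,G,I], logical=[E,m,b,D,A,F,f,G,I]
After op 8 (rotate(-3)): offset=6, physical=[E,m,b,D,A,F,f,G,I], logical=[f,G,I,E,m,b,D,A,F]
After op 9 (swap(8, 6)): offset=6, physical=[E,m,b,F,A,D,f,G,I], logical=[f,G,I,E,m,b,F,A,D]
After op 10 (rotate(-3)): offset=3, physical=[E,m,b,F,A,D,f,G,I], logical=[F,A,D,f,G,I,E,m,b]
After op 11 (replace(3, 'l')): offset=3, physical=[E,m,b,F,A,D,l,G,I], logical=[F,A,D,l,G,I,E,m,b]
After op 12 (rotate(+2)): offset=5, physical=[E,m,b,F,A,D,l,G,I], logical=[D,l,G,I,E,m,b,F,A]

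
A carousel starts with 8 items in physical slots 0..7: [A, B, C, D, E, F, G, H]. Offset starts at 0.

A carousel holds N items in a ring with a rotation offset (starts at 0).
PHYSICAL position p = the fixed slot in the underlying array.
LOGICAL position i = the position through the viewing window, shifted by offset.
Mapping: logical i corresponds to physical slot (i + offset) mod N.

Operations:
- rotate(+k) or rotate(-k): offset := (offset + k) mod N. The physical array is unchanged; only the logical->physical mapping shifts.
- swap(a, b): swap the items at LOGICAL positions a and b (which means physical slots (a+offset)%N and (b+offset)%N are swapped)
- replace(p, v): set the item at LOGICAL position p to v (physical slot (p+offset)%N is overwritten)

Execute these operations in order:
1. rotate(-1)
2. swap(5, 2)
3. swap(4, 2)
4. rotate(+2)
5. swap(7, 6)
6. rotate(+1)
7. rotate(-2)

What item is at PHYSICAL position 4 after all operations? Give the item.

After op 1 (rotate(-1)): offset=7, physical=[A,B,C,D,E,F,G,H], logical=[H,A,B,C,D,E,F,G]
After op 2 (swap(5, 2)): offset=7, physical=[A,E,C,D,B,F,G,H], logical=[H,A,E,C,D,B,F,G]
After op 3 (swap(4, 2)): offset=7, physical=[A,D,C,E,B,F,G,H], logical=[H,A,D,C,E,B,F,G]
After op 4 (rotate(+2)): offset=1, physical=[A,D,C,E,B,F,G,H], logical=[D,C,E,B,F,G,H,A]
After op 5 (swap(7, 6)): offset=1, physical=[H,D,C,E,B,F,G,A], logical=[D,C,E,B,F,G,A,H]
After op 6 (rotate(+1)): offset=2, physical=[H,D,C,E,B,F,G,A], logical=[C,E,B,F,G,A,H,D]
After op 7 (rotate(-2)): offset=0, physical=[H,D,C,E,B,F,G,A], logical=[H,D,C,E,B,F,G,A]

Answer: B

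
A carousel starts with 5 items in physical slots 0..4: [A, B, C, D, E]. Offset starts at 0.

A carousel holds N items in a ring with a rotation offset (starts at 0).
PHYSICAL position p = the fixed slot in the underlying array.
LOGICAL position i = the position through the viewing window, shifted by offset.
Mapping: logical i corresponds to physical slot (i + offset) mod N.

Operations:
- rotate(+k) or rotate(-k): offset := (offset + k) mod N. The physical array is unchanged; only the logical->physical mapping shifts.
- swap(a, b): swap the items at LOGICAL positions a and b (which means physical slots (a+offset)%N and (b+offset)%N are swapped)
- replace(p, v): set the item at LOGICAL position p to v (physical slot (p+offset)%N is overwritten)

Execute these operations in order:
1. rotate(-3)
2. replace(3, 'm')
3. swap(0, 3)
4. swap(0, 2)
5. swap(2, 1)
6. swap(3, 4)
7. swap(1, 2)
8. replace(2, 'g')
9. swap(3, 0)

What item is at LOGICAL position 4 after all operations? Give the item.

After op 1 (rotate(-3)): offset=2, physical=[A,B,C,D,E], logical=[C,D,E,A,B]
After op 2 (replace(3, 'm')): offset=2, physical=[m,B,C,D,E], logical=[C,D,E,m,B]
After op 3 (swap(0, 3)): offset=2, physical=[C,B,m,D,E], logical=[m,D,E,C,B]
After op 4 (swap(0, 2)): offset=2, physical=[C,B,E,D,m], logical=[E,D,m,C,B]
After op 5 (swap(2, 1)): offset=2, physical=[C,B,E,m,D], logical=[E,m,D,C,B]
After op 6 (swap(3, 4)): offset=2, physical=[B,C,E,m,D], logical=[E,m,D,B,C]
After op 7 (swap(1, 2)): offset=2, physical=[B,C,E,D,m], logical=[E,D,m,B,C]
After op 8 (replace(2, 'g')): offset=2, physical=[B,C,E,D,g], logical=[E,D,g,B,C]
After op 9 (swap(3, 0)): offset=2, physical=[E,C,B,D,g], logical=[B,D,g,E,C]

Answer: C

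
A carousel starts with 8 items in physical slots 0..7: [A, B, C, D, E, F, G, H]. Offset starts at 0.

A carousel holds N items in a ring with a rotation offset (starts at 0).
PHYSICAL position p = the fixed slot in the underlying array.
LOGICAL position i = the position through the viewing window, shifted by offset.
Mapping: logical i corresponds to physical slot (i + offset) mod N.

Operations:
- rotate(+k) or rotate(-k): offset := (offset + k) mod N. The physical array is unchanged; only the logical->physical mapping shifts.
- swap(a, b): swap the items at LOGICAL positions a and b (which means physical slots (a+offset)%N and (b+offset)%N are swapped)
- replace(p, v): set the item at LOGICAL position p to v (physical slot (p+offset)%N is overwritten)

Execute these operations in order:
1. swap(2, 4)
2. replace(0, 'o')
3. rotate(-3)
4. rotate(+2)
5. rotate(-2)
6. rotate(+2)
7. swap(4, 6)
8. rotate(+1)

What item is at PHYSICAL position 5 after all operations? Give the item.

Answer: D

Derivation:
After op 1 (swap(2, 4)): offset=0, physical=[A,B,E,D,C,F,G,H], logical=[A,B,E,D,C,F,G,H]
After op 2 (replace(0, 'o')): offset=0, physical=[o,B,E,D,C,F,G,H], logical=[o,B,E,D,C,F,G,H]
After op 3 (rotate(-3)): offset=5, physical=[o,B,E,D,C,F,G,H], logical=[F,G,H,o,B,E,D,C]
After op 4 (rotate(+2)): offset=7, physical=[o,B,E,D,C,F,G,H], logical=[H,o,B,E,D,C,F,G]
After op 5 (rotate(-2)): offset=5, physical=[o,B,E,D,C,F,G,H], logical=[F,G,H,o,B,E,D,C]
After op 6 (rotate(+2)): offset=7, physical=[o,B,E,D,C,F,G,H], logical=[H,o,B,E,D,C,F,G]
After op 7 (swap(4, 6)): offset=7, physical=[o,B,E,F,C,D,G,H], logical=[H,o,B,E,F,C,D,G]
After op 8 (rotate(+1)): offset=0, physical=[o,B,E,F,C,D,G,H], logical=[o,B,E,F,C,D,G,H]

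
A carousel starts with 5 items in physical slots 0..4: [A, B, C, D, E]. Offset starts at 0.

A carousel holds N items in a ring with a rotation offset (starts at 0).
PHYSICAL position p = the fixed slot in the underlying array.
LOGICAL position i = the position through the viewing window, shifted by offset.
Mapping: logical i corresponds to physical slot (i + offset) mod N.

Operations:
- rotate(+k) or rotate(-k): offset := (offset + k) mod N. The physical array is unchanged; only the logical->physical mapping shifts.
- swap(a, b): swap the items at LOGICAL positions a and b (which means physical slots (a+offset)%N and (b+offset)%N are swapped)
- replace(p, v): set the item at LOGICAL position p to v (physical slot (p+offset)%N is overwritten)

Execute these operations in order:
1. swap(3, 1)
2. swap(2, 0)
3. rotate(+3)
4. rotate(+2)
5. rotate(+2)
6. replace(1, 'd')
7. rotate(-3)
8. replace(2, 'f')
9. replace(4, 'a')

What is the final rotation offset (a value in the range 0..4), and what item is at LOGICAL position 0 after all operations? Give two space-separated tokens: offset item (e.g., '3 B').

Answer: 4 E

Derivation:
After op 1 (swap(3, 1)): offset=0, physical=[A,D,C,B,E], logical=[A,D,C,B,E]
After op 2 (swap(2, 0)): offset=0, physical=[C,D,A,B,E], logical=[C,D,A,B,E]
After op 3 (rotate(+3)): offset=3, physical=[C,D,A,B,E], logical=[B,E,C,D,A]
After op 4 (rotate(+2)): offset=0, physical=[C,D,A,B,E], logical=[C,D,A,B,E]
After op 5 (rotate(+2)): offset=2, physical=[C,D,A,B,E], logical=[A,B,E,C,D]
After op 6 (replace(1, 'd')): offset=2, physical=[C,D,A,d,E], logical=[A,d,E,C,D]
After op 7 (rotate(-3)): offset=4, physical=[C,D,A,d,E], logical=[E,C,D,A,d]
After op 8 (replace(2, 'f')): offset=4, physical=[C,f,A,d,E], logical=[E,C,f,A,d]
After op 9 (replace(4, 'a')): offset=4, physical=[C,f,A,a,E], logical=[E,C,f,A,a]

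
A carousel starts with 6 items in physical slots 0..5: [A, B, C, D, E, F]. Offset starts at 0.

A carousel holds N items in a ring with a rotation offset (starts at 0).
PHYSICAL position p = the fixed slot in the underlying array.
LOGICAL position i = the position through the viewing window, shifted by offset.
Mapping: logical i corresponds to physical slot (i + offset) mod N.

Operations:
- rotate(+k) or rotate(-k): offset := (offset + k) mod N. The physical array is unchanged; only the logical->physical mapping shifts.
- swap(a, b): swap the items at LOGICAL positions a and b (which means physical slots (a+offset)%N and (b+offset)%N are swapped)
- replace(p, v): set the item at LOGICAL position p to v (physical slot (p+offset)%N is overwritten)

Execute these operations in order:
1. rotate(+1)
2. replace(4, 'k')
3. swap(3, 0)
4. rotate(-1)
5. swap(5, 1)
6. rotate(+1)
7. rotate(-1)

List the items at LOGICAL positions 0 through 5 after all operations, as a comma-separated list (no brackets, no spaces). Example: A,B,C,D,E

After op 1 (rotate(+1)): offset=1, physical=[A,B,C,D,E,F], logical=[B,C,D,E,F,A]
After op 2 (replace(4, 'k')): offset=1, physical=[A,B,C,D,E,k], logical=[B,C,D,E,k,A]
After op 3 (swap(3, 0)): offset=1, physical=[A,E,C,D,B,k], logical=[E,C,D,B,k,A]
After op 4 (rotate(-1)): offset=0, physical=[A,E,C,D,B,k], logical=[A,E,C,D,B,k]
After op 5 (swap(5, 1)): offset=0, physical=[A,k,C,D,B,E], logical=[A,k,C,D,B,E]
After op 6 (rotate(+1)): offset=1, physical=[A,k,C,D,B,E], logical=[k,C,D,B,E,A]
After op 7 (rotate(-1)): offset=0, physical=[A,k,C,D,B,E], logical=[A,k,C,D,B,E]

Answer: A,k,C,D,B,E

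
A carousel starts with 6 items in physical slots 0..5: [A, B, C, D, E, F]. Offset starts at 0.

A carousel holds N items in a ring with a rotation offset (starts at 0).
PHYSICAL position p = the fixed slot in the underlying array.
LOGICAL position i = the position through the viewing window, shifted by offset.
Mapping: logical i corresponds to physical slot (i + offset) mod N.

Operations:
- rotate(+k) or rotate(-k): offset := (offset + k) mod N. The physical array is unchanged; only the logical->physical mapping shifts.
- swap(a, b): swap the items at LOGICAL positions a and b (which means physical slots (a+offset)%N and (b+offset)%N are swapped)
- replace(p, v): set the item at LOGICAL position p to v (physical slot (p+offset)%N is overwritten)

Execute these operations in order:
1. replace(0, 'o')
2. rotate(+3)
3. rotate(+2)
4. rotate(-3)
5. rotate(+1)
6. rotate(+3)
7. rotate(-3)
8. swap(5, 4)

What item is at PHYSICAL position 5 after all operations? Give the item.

After op 1 (replace(0, 'o')): offset=0, physical=[o,B,C,D,E,F], logical=[o,B,C,D,E,F]
After op 2 (rotate(+3)): offset=3, physical=[o,B,C,D,E,F], logical=[D,E,F,o,B,C]
After op 3 (rotate(+2)): offset=5, physical=[o,B,C,D,E,F], logical=[F,o,B,C,D,E]
After op 4 (rotate(-3)): offset=2, physical=[o,B,C,D,E,F], logical=[C,D,E,F,o,B]
After op 5 (rotate(+1)): offset=3, physical=[o,B,C,D,E,F], logical=[D,E,F,o,B,C]
After op 6 (rotate(+3)): offset=0, physical=[o,B,C,D,E,F], logical=[o,B,C,D,E,F]
After op 7 (rotate(-3)): offset=3, physical=[o,B,C,D,E,F], logical=[D,E,F,o,B,C]
After op 8 (swap(5, 4)): offset=3, physical=[o,C,B,D,E,F], logical=[D,E,F,o,C,B]

Answer: F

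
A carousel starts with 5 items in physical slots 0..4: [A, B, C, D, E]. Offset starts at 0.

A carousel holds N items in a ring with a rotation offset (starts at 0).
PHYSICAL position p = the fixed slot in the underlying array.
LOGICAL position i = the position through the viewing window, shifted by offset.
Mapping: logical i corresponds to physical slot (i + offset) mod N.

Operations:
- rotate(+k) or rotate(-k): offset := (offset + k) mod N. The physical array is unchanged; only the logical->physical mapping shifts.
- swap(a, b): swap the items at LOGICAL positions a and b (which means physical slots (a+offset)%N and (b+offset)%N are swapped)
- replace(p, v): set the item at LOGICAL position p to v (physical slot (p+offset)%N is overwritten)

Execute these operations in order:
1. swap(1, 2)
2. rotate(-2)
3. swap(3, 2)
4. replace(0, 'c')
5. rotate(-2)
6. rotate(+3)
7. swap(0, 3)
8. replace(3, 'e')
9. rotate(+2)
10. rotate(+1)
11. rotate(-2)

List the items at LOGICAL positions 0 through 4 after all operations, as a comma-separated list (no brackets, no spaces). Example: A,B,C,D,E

Answer: C,A,e,c,B

Derivation:
After op 1 (swap(1, 2)): offset=0, physical=[A,C,B,D,E], logical=[A,C,B,D,E]
After op 2 (rotate(-2)): offset=3, physical=[A,C,B,D,E], logical=[D,E,A,C,B]
After op 3 (swap(3, 2)): offset=3, physical=[C,A,B,D,E], logical=[D,E,C,A,B]
After op 4 (replace(0, 'c')): offset=3, physical=[C,A,B,c,E], logical=[c,E,C,A,B]
After op 5 (rotate(-2)): offset=1, physical=[C,A,B,c,E], logical=[A,B,c,E,C]
After op 6 (rotate(+3)): offset=4, physical=[C,A,B,c,E], logical=[E,C,A,B,c]
After op 7 (swap(0, 3)): offset=4, physical=[C,A,E,c,B], logical=[B,C,A,E,c]
After op 8 (replace(3, 'e')): offset=4, physical=[C,A,e,c,B], logical=[B,C,A,e,c]
After op 9 (rotate(+2)): offset=1, physical=[C,A,e,c,B], logical=[A,e,c,B,C]
After op 10 (rotate(+1)): offset=2, physical=[C,A,e,c,B], logical=[e,c,B,C,A]
After op 11 (rotate(-2)): offset=0, physical=[C,A,e,c,B], logical=[C,A,e,c,B]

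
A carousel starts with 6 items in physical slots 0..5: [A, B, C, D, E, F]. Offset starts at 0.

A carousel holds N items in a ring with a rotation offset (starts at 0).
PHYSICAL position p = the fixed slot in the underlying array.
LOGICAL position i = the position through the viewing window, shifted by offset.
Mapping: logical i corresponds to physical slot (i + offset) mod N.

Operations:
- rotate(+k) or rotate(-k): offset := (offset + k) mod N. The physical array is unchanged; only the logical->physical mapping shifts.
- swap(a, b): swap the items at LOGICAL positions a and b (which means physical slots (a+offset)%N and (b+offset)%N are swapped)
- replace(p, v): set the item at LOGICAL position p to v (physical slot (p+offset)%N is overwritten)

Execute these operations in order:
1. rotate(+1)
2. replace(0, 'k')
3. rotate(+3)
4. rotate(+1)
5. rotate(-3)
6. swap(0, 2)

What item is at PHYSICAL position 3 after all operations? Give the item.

After op 1 (rotate(+1)): offset=1, physical=[A,B,C,D,E,F], logical=[B,C,D,E,F,A]
After op 2 (replace(0, 'k')): offset=1, physical=[A,k,C,D,E,F], logical=[k,C,D,E,F,A]
After op 3 (rotate(+3)): offset=4, physical=[A,k,C,D,E,F], logical=[E,F,A,k,C,D]
After op 4 (rotate(+1)): offset=5, physical=[A,k,C,D,E,F], logical=[F,A,k,C,D,E]
After op 5 (rotate(-3)): offset=2, physical=[A,k,C,D,E,F], logical=[C,D,E,F,A,k]
After op 6 (swap(0, 2)): offset=2, physical=[A,k,E,D,C,F], logical=[E,D,C,F,A,k]

Answer: D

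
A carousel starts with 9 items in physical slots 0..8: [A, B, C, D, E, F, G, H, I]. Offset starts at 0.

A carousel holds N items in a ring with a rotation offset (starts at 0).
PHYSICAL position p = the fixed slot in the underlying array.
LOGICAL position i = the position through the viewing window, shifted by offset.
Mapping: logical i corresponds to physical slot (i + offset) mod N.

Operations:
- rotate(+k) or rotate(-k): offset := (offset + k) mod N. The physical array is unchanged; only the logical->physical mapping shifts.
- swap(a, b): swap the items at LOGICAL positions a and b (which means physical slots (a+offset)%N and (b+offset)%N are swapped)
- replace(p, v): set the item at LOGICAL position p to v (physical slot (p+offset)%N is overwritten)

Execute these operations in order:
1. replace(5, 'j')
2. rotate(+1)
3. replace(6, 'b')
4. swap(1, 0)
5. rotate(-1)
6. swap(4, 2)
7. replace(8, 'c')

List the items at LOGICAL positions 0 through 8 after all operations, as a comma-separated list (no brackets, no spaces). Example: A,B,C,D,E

Answer: A,C,E,D,B,j,G,b,c

Derivation:
After op 1 (replace(5, 'j')): offset=0, physical=[A,B,C,D,E,j,G,H,I], logical=[A,B,C,D,E,j,G,H,I]
After op 2 (rotate(+1)): offset=1, physical=[A,B,C,D,E,j,G,H,I], logical=[B,C,D,E,j,G,H,I,A]
After op 3 (replace(6, 'b')): offset=1, physical=[A,B,C,D,E,j,G,b,I], logical=[B,C,D,E,j,G,b,I,A]
After op 4 (swap(1, 0)): offset=1, physical=[A,C,B,D,E,j,G,b,I], logical=[C,B,D,E,j,G,b,I,A]
After op 5 (rotate(-1)): offset=0, physical=[A,C,B,D,E,j,G,b,I], logical=[A,C,B,D,E,j,G,b,I]
After op 6 (swap(4, 2)): offset=0, physical=[A,C,E,D,B,j,G,b,I], logical=[A,C,E,D,B,j,G,b,I]
After op 7 (replace(8, 'c')): offset=0, physical=[A,C,E,D,B,j,G,b,c], logical=[A,C,E,D,B,j,G,b,c]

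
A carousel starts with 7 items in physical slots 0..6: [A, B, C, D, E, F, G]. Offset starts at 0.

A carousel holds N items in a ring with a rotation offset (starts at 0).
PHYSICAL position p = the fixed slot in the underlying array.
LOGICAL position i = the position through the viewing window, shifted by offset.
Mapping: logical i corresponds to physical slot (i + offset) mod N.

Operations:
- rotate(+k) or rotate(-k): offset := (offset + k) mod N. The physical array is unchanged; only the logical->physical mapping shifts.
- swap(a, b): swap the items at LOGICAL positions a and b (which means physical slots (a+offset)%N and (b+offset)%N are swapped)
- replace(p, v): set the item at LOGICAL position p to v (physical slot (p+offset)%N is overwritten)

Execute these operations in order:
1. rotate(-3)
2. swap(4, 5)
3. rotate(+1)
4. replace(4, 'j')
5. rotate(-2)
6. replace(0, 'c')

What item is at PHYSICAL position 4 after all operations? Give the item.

After op 1 (rotate(-3)): offset=4, physical=[A,B,C,D,E,F,G], logical=[E,F,G,A,B,C,D]
After op 2 (swap(4, 5)): offset=4, physical=[A,C,B,D,E,F,G], logical=[E,F,G,A,C,B,D]
After op 3 (rotate(+1)): offset=5, physical=[A,C,B,D,E,F,G], logical=[F,G,A,C,B,D,E]
After op 4 (replace(4, 'j')): offset=5, physical=[A,C,j,D,E,F,G], logical=[F,G,A,C,j,D,E]
After op 5 (rotate(-2)): offset=3, physical=[A,C,j,D,E,F,G], logical=[D,E,F,G,A,C,j]
After op 6 (replace(0, 'c')): offset=3, physical=[A,C,j,c,E,F,G], logical=[c,E,F,G,A,C,j]

Answer: E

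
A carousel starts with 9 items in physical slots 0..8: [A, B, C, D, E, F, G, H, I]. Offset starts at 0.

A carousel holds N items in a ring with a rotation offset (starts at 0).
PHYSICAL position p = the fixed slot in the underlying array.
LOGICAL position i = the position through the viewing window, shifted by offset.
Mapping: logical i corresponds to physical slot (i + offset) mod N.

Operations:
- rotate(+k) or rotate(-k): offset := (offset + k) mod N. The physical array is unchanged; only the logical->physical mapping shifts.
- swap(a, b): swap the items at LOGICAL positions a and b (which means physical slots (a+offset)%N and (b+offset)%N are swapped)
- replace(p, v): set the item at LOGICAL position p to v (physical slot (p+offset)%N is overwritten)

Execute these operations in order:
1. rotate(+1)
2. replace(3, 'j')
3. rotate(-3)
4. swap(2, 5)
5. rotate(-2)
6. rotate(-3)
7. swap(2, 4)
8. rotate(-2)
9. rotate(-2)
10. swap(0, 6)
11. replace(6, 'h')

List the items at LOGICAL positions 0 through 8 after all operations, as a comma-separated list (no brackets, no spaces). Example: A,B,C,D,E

After op 1 (rotate(+1)): offset=1, physical=[A,B,C,D,E,F,G,H,I], logical=[B,C,D,E,F,G,H,I,A]
After op 2 (replace(3, 'j')): offset=1, physical=[A,B,C,D,j,F,G,H,I], logical=[B,C,D,j,F,G,H,I,A]
After op 3 (rotate(-3)): offset=7, physical=[A,B,C,D,j,F,G,H,I], logical=[H,I,A,B,C,D,j,F,G]
After op 4 (swap(2, 5)): offset=7, physical=[D,B,C,A,j,F,G,H,I], logical=[H,I,D,B,C,A,j,F,G]
After op 5 (rotate(-2)): offset=5, physical=[D,B,C,A,j,F,G,H,I], logical=[F,G,H,I,D,B,C,A,j]
After op 6 (rotate(-3)): offset=2, physical=[D,B,C,A,j,F,G,H,I], logical=[C,A,j,F,G,H,I,D,B]
After op 7 (swap(2, 4)): offset=2, physical=[D,B,C,A,G,F,j,H,I], logical=[C,A,G,F,j,H,I,D,B]
After op 8 (rotate(-2)): offset=0, physical=[D,B,C,A,G,F,j,H,I], logical=[D,B,C,A,G,F,j,H,I]
After op 9 (rotate(-2)): offset=7, physical=[D,B,C,A,G,F,j,H,I], logical=[H,I,D,B,C,A,G,F,j]
After op 10 (swap(0, 6)): offset=7, physical=[D,B,C,A,H,F,j,G,I], logical=[G,I,D,B,C,A,H,F,j]
After op 11 (replace(6, 'h')): offset=7, physical=[D,B,C,A,h,F,j,G,I], logical=[G,I,D,B,C,A,h,F,j]

Answer: G,I,D,B,C,A,h,F,j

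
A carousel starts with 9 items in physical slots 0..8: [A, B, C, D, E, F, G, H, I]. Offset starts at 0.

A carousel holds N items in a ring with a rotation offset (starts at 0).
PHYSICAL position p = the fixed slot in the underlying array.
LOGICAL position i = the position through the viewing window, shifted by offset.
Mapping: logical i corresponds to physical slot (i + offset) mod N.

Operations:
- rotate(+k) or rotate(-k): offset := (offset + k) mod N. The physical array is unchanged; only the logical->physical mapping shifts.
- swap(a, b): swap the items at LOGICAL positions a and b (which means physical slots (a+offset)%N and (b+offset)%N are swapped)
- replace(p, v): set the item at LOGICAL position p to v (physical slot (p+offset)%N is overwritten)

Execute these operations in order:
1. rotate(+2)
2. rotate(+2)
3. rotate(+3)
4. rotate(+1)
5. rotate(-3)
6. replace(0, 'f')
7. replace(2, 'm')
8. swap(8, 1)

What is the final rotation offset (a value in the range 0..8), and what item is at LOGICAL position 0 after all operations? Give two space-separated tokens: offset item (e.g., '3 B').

After op 1 (rotate(+2)): offset=2, physical=[A,B,C,D,E,F,G,H,I], logical=[C,D,E,F,G,H,I,A,B]
After op 2 (rotate(+2)): offset=4, physical=[A,B,C,D,E,F,G,H,I], logical=[E,F,G,H,I,A,B,C,D]
After op 3 (rotate(+3)): offset=7, physical=[A,B,C,D,E,F,G,H,I], logical=[H,I,A,B,C,D,E,F,G]
After op 4 (rotate(+1)): offset=8, physical=[A,B,C,D,E,F,G,H,I], logical=[I,A,B,C,D,E,F,G,H]
After op 5 (rotate(-3)): offset=5, physical=[A,B,C,D,E,F,G,H,I], logical=[F,G,H,I,A,B,C,D,E]
After op 6 (replace(0, 'f')): offset=5, physical=[A,B,C,D,E,f,G,H,I], logical=[f,G,H,I,A,B,C,D,E]
After op 7 (replace(2, 'm')): offset=5, physical=[A,B,C,D,E,f,G,m,I], logical=[f,G,m,I,A,B,C,D,E]
After op 8 (swap(8, 1)): offset=5, physical=[A,B,C,D,G,f,E,m,I], logical=[f,E,m,I,A,B,C,D,G]

Answer: 5 f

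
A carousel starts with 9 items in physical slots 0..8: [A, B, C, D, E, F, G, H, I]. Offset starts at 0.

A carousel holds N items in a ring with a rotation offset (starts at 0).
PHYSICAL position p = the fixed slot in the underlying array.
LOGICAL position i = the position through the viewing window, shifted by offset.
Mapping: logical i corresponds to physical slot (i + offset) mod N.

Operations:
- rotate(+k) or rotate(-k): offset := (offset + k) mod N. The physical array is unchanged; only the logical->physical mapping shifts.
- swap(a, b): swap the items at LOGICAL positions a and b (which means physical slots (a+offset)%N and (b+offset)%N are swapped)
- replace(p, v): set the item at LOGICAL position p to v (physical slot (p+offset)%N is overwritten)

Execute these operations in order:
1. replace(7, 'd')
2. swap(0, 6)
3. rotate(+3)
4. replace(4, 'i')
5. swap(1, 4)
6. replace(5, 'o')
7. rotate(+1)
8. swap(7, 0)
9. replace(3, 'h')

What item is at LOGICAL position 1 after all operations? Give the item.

Answer: F

Derivation:
After op 1 (replace(7, 'd')): offset=0, physical=[A,B,C,D,E,F,G,d,I], logical=[A,B,C,D,E,F,G,d,I]
After op 2 (swap(0, 6)): offset=0, physical=[G,B,C,D,E,F,A,d,I], logical=[G,B,C,D,E,F,A,d,I]
After op 3 (rotate(+3)): offset=3, physical=[G,B,C,D,E,F,A,d,I], logical=[D,E,F,A,d,I,G,B,C]
After op 4 (replace(4, 'i')): offset=3, physical=[G,B,C,D,E,F,A,i,I], logical=[D,E,F,A,i,I,G,B,C]
After op 5 (swap(1, 4)): offset=3, physical=[G,B,C,D,i,F,A,E,I], logical=[D,i,F,A,E,I,G,B,C]
After op 6 (replace(5, 'o')): offset=3, physical=[G,B,C,D,i,F,A,E,o], logical=[D,i,F,A,E,o,G,B,C]
After op 7 (rotate(+1)): offset=4, physical=[G,B,C,D,i,F,A,E,o], logical=[i,F,A,E,o,G,B,C,D]
After op 8 (swap(7, 0)): offset=4, physical=[G,B,i,D,C,F,A,E,o], logical=[C,F,A,E,o,G,B,i,D]
After op 9 (replace(3, 'h')): offset=4, physical=[G,B,i,D,C,F,A,h,o], logical=[C,F,A,h,o,G,B,i,D]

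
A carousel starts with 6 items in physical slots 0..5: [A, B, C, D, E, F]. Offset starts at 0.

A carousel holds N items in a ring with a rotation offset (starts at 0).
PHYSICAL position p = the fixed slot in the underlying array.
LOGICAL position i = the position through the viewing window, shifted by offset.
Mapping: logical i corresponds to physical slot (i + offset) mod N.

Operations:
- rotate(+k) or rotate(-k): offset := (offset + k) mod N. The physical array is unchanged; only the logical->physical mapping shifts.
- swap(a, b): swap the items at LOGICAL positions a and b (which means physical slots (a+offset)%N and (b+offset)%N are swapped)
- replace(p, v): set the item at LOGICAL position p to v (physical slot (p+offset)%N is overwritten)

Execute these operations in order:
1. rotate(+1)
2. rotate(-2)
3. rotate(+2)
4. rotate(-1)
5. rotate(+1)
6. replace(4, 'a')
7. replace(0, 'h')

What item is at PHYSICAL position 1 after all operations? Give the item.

After op 1 (rotate(+1)): offset=1, physical=[A,B,C,D,E,F], logical=[B,C,D,E,F,A]
After op 2 (rotate(-2)): offset=5, physical=[A,B,C,D,E,F], logical=[F,A,B,C,D,E]
After op 3 (rotate(+2)): offset=1, physical=[A,B,C,D,E,F], logical=[B,C,D,E,F,A]
After op 4 (rotate(-1)): offset=0, physical=[A,B,C,D,E,F], logical=[A,B,C,D,E,F]
After op 5 (rotate(+1)): offset=1, physical=[A,B,C,D,E,F], logical=[B,C,D,E,F,A]
After op 6 (replace(4, 'a')): offset=1, physical=[A,B,C,D,E,a], logical=[B,C,D,E,a,A]
After op 7 (replace(0, 'h')): offset=1, physical=[A,h,C,D,E,a], logical=[h,C,D,E,a,A]

Answer: h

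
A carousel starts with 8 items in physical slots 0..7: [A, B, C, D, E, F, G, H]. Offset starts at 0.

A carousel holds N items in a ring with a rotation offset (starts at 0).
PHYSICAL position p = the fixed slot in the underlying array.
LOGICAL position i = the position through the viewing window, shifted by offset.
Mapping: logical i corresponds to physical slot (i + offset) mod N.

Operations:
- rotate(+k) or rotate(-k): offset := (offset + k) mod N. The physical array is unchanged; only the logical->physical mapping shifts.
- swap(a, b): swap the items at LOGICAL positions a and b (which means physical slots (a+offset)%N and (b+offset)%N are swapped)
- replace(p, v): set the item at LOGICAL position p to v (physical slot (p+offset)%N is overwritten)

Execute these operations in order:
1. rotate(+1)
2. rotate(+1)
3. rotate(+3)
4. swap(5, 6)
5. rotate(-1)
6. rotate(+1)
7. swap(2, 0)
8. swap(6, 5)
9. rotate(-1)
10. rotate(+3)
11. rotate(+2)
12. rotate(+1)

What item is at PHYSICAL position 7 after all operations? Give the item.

Answer: F

Derivation:
After op 1 (rotate(+1)): offset=1, physical=[A,B,C,D,E,F,G,H], logical=[B,C,D,E,F,G,H,A]
After op 2 (rotate(+1)): offset=2, physical=[A,B,C,D,E,F,G,H], logical=[C,D,E,F,G,H,A,B]
After op 3 (rotate(+3)): offset=5, physical=[A,B,C,D,E,F,G,H], logical=[F,G,H,A,B,C,D,E]
After op 4 (swap(5, 6)): offset=5, physical=[A,B,D,C,E,F,G,H], logical=[F,G,H,A,B,D,C,E]
After op 5 (rotate(-1)): offset=4, physical=[A,B,D,C,E,F,G,H], logical=[E,F,G,H,A,B,D,C]
After op 6 (rotate(+1)): offset=5, physical=[A,B,D,C,E,F,G,H], logical=[F,G,H,A,B,D,C,E]
After op 7 (swap(2, 0)): offset=5, physical=[A,B,D,C,E,H,G,F], logical=[H,G,F,A,B,D,C,E]
After op 8 (swap(6, 5)): offset=5, physical=[A,B,C,D,E,H,G,F], logical=[H,G,F,A,B,C,D,E]
After op 9 (rotate(-1)): offset=4, physical=[A,B,C,D,E,H,G,F], logical=[E,H,G,F,A,B,C,D]
After op 10 (rotate(+3)): offset=7, physical=[A,B,C,D,E,H,G,F], logical=[F,A,B,C,D,E,H,G]
After op 11 (rotate(+2)): offset=1, physical=[A,B,C,D,E,H,G,F], logical=[B,C,D,E,H,G,F,A]
After op 12 (rotate(+1)): offset=2, physical=[A,B,C,D,E,H,G,F], logical=[C,D,E,H,G,F,A,B]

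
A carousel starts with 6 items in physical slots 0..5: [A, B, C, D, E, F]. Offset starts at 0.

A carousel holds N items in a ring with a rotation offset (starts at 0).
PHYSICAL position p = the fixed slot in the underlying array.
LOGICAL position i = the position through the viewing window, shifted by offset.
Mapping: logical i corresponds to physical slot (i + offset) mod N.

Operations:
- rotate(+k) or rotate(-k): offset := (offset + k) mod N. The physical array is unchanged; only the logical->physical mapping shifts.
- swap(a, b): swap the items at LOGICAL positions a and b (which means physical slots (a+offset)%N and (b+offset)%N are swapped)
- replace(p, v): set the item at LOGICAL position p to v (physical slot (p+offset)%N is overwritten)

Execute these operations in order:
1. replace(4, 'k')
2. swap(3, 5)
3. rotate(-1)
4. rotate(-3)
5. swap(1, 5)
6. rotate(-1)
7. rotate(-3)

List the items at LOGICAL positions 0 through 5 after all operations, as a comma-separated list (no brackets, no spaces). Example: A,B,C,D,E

Answer: k,D,A,F,C,B

Derivation:
After op 1 (replace(4, 'k')): offset=0, physical=[A,B,C,D,k,F], logical=[A,B,C,D,k,F]
After op 2 (swap(3, 5)): offset=0, physical=[A,B,C,F,k,D], logical=[A,B,C,F,k,D]
After op 3 (rotate(-1)): offset=5, physical=[A,B,C,F,k,D], logical=[D,A,B,C,F,k]
After op 4 (rotate(-3)): offset=2, physical=[A,B,C,F,k,D], logical=[C,F,k,D,A,B]
After op 5 (swap(1, 5)): offset=2, physical=[A,F,C,B,k,D], logical=[C,B,k,D,A,F]
After op 6 (rotate(-1)): offset=1, physical=[A,F,C,B,k,D], logical=[F,C,B,k,D,A]
After op 7 (rotate(-3)): offset=4, physical=[A,F,C,B,k,D], logical=[k,D,A,F,C,B]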